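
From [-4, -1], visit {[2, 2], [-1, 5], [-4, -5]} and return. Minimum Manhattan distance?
32
(one optimal route: (-4, -1) → (2, 2) → (-1, 5) → (-4, -5) → (-4, -1))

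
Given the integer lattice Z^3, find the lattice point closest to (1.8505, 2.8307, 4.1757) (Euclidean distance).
(2, 3, 4)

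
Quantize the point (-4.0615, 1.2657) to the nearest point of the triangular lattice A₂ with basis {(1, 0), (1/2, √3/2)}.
(-4, 1.732)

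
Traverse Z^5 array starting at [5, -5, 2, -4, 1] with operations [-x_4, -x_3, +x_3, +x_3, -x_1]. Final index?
(4, -5, 3, -5, 1)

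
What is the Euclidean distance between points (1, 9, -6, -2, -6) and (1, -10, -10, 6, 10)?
26.4008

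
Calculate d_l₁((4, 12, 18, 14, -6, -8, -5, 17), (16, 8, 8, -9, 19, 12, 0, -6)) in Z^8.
122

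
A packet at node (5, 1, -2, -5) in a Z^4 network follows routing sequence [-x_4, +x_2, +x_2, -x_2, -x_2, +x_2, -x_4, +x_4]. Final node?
(5, 2, -2, -6)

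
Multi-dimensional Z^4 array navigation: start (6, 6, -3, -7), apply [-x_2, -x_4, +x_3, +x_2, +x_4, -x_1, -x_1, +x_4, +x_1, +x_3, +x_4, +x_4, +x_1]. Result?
(6, 6, -1, -4)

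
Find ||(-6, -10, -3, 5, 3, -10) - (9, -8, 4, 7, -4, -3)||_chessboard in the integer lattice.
15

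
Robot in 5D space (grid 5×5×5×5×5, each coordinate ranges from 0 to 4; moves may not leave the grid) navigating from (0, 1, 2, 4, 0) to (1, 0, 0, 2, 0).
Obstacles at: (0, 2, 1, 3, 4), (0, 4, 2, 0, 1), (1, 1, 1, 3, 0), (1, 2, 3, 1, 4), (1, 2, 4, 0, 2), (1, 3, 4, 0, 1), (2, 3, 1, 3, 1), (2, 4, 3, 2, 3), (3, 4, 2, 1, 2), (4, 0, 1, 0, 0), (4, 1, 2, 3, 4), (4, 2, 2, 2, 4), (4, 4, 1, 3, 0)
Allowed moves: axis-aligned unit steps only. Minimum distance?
6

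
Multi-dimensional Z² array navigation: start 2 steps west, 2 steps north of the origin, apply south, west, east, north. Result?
(-2, 2)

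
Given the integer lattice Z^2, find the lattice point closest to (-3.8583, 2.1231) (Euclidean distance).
(-4, 2)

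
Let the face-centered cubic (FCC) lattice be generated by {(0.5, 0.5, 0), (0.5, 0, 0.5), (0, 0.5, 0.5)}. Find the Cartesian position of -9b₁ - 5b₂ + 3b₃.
(-7, -3, -1)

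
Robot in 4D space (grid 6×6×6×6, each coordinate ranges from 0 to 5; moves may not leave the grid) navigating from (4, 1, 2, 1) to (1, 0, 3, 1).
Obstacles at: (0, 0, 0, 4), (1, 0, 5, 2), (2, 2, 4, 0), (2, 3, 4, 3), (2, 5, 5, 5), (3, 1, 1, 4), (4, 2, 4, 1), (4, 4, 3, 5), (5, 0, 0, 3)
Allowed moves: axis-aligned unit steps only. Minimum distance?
5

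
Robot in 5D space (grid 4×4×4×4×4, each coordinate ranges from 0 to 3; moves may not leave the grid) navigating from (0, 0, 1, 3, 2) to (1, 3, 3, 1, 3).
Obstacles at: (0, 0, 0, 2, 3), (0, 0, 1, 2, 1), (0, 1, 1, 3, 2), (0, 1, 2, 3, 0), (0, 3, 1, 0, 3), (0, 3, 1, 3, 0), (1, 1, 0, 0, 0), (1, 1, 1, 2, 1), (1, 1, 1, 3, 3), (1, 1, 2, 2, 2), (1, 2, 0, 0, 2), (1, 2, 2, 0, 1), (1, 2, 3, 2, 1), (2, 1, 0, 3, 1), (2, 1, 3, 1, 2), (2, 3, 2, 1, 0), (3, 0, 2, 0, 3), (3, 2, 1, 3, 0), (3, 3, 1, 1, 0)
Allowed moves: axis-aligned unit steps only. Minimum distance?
9
(one shortest path: (0, 0, 1, 3, 2) → (1, 0, 1, 3, 2) → (1, 1, 1, 3, 2) → (1, 2, 1, 3, 2) → (1, 3, 1, 3, 2) → (1, 3, 2, 3, 2) → (1, 3, 3, 3, 2) → (1, 3, 3, 2, 2) → (1, 3, 3, 1, 2) → (1, 3, 3, 1, 3))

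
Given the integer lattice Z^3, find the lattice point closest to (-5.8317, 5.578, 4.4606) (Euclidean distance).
(-6, 6, 4)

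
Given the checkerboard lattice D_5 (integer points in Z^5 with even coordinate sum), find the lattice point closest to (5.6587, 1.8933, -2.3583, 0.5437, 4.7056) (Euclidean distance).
(6, 2, -2, 1, 5)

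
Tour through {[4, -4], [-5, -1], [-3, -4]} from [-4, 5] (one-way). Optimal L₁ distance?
19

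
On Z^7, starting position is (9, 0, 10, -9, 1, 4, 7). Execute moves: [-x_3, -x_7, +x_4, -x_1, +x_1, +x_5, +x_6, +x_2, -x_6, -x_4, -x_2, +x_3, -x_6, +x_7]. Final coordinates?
(9, 0, 10, -9, 2, 3, 7)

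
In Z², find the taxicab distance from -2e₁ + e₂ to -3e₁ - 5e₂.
7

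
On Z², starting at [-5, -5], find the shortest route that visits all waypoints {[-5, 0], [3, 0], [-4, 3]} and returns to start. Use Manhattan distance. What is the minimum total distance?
32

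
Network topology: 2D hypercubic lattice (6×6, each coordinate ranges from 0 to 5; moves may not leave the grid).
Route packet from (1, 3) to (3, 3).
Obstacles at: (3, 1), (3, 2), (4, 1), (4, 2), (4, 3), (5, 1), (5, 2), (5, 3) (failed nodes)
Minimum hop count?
2
(one shortest path: (1, 3) → (2, 3) → (3, 3))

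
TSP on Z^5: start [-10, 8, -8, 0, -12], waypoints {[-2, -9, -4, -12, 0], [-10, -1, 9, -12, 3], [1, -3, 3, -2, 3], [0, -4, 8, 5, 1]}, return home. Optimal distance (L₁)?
184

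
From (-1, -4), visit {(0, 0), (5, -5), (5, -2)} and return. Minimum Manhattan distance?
22
(one optimal route: (-1, -4) → (0, 0) → (5, -2) → (5, -5) → (-1, -4))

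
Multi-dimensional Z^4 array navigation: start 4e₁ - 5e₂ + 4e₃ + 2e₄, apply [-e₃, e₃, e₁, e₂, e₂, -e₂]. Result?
(5, -4, 4, 2)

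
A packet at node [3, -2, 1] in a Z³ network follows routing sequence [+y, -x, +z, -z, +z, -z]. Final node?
(2, -1, 1)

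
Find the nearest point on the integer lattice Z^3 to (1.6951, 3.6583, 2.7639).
(2, 4, 3)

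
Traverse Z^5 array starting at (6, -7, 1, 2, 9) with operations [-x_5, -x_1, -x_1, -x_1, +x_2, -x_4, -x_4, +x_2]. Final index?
(3, -5, 1, 0, 8)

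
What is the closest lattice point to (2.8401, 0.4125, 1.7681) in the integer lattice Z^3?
(3, 0, 2)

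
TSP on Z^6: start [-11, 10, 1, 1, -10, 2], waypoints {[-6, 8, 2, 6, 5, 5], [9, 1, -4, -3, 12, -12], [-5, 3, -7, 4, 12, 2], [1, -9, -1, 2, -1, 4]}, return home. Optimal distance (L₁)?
198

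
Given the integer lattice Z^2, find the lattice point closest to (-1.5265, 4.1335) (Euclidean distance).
(-2, 4)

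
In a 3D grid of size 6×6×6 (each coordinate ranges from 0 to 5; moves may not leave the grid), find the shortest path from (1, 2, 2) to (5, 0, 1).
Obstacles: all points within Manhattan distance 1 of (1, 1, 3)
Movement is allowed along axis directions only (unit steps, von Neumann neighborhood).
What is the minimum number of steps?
7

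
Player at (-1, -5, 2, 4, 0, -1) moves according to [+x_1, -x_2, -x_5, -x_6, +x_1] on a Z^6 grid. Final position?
(1, -6, 2, 4, -1, -2)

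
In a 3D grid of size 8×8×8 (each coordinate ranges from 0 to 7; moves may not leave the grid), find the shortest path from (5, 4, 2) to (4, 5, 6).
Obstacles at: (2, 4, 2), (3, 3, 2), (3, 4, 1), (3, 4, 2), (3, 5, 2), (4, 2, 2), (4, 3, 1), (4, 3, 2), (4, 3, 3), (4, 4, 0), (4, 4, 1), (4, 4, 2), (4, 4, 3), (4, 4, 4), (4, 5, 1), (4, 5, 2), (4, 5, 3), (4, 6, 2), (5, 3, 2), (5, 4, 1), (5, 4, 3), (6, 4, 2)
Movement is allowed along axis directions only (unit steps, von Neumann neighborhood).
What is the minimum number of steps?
6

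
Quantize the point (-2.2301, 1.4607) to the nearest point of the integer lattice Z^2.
(-2, 1)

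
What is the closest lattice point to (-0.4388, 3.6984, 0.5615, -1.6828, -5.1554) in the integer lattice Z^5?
(0, 4, 1, -2, -5)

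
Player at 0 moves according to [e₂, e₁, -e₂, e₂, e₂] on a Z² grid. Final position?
(1, 2)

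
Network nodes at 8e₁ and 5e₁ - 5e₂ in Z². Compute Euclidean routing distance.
5.83095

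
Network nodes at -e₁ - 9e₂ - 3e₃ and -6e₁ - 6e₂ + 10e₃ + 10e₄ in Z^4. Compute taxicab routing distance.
31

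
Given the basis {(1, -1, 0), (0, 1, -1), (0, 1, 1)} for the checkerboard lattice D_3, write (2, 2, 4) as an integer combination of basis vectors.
2b₁ + 4b₃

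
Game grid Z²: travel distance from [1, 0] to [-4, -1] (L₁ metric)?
6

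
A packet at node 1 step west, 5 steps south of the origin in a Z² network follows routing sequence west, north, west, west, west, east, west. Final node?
(-5, -4)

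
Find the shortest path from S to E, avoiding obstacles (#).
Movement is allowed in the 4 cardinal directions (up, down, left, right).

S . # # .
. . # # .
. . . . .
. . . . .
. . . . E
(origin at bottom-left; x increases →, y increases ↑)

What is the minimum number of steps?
8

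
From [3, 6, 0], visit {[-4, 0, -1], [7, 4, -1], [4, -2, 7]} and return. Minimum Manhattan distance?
56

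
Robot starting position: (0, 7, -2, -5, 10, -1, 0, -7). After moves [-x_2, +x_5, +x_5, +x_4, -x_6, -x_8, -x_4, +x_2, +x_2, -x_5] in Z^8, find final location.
(0, 8, -2, -5, 11, -2, 0, -8)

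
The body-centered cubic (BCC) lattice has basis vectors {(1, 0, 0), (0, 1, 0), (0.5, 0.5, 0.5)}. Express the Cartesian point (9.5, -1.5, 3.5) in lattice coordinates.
6b₁ - 5b₂ + 7b₃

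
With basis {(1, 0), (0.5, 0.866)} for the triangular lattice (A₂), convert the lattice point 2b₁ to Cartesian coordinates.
(2, 0)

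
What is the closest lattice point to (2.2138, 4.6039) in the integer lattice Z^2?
(2, 5)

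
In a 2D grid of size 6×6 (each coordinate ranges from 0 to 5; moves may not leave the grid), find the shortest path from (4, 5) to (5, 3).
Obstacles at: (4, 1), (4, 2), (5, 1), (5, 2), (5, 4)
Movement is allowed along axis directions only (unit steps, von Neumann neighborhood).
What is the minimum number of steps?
3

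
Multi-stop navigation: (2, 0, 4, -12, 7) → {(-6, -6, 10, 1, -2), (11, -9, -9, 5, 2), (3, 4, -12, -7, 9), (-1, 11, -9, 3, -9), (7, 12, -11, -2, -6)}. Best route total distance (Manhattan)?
172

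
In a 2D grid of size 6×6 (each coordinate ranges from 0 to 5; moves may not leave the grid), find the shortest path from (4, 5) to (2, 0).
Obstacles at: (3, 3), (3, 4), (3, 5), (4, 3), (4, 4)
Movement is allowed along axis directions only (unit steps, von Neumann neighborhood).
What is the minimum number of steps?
9
(one shortest path: (4, 5) → (5, 5) → (5, 4) → (5, 3) → (5, 2) → (4, 2) → (3, 2) → (2, 2) → (2, 1) → (2, 0))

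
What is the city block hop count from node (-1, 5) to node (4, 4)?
6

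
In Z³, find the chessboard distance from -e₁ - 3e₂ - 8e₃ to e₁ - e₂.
8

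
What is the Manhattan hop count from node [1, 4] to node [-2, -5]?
12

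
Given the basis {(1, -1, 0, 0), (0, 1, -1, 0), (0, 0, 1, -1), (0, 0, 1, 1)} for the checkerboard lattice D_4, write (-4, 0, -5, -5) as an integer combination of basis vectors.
-4b₁ - 4b₂ - 2b₃ - 7b₄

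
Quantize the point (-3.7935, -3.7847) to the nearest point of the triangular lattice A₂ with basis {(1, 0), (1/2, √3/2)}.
(-4, -3.464)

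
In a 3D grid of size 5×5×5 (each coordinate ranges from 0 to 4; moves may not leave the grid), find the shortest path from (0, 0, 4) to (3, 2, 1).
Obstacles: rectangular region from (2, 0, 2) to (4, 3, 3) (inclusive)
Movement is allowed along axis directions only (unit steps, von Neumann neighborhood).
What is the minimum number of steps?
8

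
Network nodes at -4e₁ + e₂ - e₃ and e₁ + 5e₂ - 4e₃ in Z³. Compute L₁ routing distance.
12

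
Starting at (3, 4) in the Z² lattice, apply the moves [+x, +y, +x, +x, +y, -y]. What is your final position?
(6, 5)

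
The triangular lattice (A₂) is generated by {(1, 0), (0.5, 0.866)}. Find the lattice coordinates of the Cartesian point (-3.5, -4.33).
-b₁ - 5b₂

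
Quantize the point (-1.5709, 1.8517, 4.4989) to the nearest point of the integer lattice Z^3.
(-2, 2, 4)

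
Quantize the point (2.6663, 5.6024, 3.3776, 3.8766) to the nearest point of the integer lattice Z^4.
(3, 6, 3, 4)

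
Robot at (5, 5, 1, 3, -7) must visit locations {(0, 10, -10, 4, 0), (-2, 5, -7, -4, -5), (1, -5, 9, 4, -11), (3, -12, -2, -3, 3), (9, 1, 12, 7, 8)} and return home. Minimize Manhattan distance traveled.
202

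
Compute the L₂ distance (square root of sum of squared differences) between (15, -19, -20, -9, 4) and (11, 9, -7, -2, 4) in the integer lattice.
31.9061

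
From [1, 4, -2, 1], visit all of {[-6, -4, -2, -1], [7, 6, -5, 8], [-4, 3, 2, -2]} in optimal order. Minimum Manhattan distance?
62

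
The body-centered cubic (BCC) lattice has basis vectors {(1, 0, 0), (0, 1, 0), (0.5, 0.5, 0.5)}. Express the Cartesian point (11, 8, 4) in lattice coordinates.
7b₁ + 4b₂ + 8b₃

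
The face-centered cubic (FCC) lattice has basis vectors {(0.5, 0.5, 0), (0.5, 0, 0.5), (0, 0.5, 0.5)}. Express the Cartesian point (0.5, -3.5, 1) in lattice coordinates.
-4b₁ + 5b₂ - 3b₃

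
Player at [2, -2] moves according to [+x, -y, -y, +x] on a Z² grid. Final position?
(4, -4)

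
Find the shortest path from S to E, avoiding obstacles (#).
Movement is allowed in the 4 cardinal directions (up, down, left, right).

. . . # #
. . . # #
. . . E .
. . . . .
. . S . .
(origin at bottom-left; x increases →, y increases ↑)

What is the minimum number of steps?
3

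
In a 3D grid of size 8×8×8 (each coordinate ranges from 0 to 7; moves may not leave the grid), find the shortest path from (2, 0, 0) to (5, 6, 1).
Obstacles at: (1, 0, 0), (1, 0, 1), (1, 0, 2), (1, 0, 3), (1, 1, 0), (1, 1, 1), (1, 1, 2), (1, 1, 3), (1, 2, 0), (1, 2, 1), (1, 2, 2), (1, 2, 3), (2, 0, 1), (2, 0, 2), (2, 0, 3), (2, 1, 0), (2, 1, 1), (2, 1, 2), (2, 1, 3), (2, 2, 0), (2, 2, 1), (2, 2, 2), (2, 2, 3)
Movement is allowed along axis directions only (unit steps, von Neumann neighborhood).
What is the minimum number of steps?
10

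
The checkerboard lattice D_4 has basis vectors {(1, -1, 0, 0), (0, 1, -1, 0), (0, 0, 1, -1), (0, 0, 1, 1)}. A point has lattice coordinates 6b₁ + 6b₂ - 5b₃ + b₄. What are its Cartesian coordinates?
(6, 0, -10, 6)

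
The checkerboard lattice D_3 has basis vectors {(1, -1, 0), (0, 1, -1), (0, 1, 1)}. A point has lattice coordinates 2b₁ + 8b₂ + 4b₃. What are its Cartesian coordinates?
(2, 10, -4)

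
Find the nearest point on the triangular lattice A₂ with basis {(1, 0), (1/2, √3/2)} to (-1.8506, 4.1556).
(-1.5, 4.33)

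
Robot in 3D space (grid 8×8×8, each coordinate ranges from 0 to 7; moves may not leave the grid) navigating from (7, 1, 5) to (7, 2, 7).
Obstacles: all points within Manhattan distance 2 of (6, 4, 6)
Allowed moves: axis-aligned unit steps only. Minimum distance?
3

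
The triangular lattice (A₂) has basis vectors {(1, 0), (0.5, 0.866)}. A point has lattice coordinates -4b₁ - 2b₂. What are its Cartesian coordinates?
(-5, -1.732)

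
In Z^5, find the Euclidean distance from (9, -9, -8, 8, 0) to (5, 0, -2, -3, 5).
16.7033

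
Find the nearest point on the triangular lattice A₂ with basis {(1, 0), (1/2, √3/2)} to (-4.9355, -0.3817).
(-5, 0)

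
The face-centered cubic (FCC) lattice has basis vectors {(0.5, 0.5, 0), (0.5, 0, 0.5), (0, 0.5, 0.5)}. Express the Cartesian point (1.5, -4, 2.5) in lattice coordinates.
-5b₁ + 8b₂ - 3b₃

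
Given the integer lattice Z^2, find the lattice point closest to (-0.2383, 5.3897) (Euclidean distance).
(0, 5)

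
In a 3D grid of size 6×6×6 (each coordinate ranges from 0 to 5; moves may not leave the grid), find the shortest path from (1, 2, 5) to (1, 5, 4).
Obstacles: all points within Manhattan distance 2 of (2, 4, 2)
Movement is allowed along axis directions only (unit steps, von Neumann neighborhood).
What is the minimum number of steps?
4
(one shortest path: (1, 2, 5) → (1, 3, 5) → (1, 4, 5) → (1, 5, 5) → (1, 5, 4))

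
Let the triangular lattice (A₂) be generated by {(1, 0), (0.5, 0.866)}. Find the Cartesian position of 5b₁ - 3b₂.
(3.5, -2.598)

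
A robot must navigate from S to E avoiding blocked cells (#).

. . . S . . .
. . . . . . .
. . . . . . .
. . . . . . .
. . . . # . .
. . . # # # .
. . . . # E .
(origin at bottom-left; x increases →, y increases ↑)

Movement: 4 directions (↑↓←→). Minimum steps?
10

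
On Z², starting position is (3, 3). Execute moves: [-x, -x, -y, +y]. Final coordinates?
(1, 3)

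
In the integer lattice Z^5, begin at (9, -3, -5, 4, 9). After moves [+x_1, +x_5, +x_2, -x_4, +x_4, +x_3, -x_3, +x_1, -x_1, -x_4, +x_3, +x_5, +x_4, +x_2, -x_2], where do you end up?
(10, -2, -4, 4, 11)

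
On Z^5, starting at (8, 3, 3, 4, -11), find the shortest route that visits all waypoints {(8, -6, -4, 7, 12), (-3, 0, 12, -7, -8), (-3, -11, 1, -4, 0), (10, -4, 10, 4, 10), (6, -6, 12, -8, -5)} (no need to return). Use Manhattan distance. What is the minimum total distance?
152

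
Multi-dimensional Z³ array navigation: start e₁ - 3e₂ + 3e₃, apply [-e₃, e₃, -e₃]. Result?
(1, -3, 2)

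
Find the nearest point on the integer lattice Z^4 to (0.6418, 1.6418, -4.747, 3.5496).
(1, 2, -5, 4)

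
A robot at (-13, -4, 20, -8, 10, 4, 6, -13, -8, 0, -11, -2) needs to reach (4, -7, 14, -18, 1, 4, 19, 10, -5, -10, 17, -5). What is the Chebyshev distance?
28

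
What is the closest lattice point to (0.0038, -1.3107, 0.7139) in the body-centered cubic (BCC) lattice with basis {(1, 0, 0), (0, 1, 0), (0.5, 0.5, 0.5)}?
(0, -1, 1)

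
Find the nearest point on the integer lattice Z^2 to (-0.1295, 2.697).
(0, 3)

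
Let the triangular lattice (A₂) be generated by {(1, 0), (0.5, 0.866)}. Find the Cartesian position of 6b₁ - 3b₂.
(4.5, -2.598)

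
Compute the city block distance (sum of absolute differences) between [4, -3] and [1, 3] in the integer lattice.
9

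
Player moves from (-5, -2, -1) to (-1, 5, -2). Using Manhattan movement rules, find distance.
12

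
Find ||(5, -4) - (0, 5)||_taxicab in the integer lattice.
14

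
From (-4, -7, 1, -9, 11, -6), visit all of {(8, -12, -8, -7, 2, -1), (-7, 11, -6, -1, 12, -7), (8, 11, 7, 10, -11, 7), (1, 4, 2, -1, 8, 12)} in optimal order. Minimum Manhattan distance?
204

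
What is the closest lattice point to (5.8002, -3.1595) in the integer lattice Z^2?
(6, -3)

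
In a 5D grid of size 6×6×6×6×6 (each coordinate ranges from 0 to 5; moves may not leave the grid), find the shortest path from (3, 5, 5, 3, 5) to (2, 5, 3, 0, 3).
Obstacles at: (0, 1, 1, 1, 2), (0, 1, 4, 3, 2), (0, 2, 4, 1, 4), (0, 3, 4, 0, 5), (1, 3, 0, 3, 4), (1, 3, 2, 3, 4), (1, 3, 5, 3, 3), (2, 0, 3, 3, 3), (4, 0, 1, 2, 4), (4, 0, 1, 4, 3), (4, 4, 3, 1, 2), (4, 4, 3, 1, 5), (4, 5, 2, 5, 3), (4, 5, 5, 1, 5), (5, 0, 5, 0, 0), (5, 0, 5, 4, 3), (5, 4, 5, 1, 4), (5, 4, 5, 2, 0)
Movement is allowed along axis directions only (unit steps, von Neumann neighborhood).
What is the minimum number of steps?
8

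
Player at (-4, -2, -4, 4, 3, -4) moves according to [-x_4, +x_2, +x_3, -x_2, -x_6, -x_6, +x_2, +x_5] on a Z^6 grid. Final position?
(-4, -1, -3, 3, 4, -6)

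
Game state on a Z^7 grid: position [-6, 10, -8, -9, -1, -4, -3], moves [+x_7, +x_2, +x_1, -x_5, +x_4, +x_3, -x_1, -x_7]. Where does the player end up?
(-6, 11, -7, -8, -2, -4, -3)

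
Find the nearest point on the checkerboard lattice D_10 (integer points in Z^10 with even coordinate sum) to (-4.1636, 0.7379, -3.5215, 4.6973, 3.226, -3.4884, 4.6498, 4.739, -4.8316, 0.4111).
(-4, 1, -4, 5, 3, -4, 5, 5, -5, 0)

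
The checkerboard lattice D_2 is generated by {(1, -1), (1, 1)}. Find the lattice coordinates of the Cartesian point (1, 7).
-3b₁ + 4b₂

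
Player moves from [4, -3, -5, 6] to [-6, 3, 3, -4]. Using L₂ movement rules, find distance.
17.3205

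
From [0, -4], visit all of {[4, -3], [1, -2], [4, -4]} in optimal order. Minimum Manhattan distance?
8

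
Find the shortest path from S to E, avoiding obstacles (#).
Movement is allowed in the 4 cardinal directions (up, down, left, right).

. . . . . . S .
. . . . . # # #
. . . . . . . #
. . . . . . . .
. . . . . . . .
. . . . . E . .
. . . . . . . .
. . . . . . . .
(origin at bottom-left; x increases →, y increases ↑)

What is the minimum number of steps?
8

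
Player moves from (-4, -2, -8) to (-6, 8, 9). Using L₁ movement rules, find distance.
29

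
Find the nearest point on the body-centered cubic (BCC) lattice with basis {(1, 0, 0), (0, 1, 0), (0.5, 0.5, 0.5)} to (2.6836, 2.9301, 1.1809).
(3, 3, 1)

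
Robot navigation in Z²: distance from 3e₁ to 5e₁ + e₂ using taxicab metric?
3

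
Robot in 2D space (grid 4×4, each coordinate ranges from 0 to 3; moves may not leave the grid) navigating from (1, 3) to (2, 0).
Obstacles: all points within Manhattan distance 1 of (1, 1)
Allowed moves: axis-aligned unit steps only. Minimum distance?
6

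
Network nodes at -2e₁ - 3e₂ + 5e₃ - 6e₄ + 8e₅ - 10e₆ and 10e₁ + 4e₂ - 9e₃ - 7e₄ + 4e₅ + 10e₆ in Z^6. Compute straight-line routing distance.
28.3901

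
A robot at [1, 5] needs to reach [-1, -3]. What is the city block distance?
10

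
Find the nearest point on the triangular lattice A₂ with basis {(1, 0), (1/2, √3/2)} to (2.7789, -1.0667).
(2.5, -0.866)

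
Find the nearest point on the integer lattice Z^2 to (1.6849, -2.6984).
(2, -3)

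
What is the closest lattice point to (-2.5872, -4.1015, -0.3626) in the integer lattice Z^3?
(-3, -4, 0)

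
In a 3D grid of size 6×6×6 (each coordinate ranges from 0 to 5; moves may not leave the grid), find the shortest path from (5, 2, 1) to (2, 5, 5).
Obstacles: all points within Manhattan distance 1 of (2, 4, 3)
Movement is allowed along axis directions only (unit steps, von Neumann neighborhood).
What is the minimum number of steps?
10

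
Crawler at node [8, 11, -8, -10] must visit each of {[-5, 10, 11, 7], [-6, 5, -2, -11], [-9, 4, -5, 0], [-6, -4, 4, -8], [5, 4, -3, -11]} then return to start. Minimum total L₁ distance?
154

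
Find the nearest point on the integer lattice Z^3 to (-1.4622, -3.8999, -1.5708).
(-1, -4, -2)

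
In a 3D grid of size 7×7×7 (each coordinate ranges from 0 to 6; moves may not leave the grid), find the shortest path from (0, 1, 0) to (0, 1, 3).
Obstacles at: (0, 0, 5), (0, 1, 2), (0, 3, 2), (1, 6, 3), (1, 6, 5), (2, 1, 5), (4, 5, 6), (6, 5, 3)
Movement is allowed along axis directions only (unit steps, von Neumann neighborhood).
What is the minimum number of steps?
5
(one shortest path: (0, 1, 0) → (1, 1, 0) → (1, 1, 1) → (1, 1, 2) → (1, 1, 3) → (0, 1, 3))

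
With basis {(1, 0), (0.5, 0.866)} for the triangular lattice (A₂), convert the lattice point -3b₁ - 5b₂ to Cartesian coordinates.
(-5.5, -4.33)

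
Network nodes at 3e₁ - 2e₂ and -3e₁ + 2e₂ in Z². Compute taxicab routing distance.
10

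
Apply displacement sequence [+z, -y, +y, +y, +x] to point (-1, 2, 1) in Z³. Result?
(0, 3, 2)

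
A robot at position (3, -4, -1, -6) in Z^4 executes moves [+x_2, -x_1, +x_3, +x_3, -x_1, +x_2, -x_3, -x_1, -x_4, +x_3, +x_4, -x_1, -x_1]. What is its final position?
(-2, -2, 1, -6)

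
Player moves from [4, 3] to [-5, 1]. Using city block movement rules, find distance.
11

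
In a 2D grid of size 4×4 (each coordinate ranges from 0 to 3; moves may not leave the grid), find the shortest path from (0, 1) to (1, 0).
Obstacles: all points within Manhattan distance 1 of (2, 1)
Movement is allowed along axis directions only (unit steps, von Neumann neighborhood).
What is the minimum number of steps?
2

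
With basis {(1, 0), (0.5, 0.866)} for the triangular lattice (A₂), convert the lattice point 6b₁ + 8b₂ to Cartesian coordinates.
(10, 6.928)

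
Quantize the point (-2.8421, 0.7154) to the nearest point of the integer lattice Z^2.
(-3, 1)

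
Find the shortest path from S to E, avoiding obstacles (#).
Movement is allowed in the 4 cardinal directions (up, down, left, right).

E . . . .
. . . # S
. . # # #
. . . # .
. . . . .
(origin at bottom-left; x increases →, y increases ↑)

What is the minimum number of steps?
5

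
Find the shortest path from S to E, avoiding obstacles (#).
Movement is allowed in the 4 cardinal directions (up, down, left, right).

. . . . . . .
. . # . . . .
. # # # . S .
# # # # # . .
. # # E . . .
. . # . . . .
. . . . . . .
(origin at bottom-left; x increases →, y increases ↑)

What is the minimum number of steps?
4
(one shortest path: (5, 4) → (5, 3) → (5, 2) → (4, 2) → (3, 2))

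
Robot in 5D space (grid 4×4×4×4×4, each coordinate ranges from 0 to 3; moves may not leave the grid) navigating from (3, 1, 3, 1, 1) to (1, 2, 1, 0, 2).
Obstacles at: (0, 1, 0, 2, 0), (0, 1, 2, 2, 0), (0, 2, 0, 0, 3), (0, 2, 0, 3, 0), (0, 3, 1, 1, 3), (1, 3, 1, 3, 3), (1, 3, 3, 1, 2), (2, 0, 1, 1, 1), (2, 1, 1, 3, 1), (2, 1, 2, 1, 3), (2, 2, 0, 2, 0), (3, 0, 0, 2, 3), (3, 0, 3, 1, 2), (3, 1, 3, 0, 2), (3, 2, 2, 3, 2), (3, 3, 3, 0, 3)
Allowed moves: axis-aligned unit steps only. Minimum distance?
7
(one shortest path: (3, 1, 3, 1, 1) → (2, 1, 3, 1, 1) → (1, 1, 3, 1, 1) → (1, 2, 3, 1, 1) → (1, 2, 2, 1, 1) → (1, 2, 1, 1, 1) → (1, 2, 1, 0, 1) → (1, 2, 1, 0, 2))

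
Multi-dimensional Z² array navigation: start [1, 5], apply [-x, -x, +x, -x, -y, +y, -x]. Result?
(-2, 5)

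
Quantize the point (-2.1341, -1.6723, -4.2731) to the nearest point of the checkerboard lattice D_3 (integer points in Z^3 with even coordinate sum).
(-2, -2, -4)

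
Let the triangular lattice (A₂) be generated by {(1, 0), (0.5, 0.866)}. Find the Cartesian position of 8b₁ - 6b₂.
(5, -5.196)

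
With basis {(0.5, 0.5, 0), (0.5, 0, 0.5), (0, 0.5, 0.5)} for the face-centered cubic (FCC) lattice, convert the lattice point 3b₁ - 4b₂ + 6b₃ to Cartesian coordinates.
(-0.5, 4.5, 1)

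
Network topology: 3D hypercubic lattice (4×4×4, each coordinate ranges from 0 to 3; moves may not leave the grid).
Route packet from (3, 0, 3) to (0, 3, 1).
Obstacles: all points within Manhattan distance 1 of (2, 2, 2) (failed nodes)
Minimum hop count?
8
(one shortest path: (3, 0, 3) → (2, 0, 3) → (1, 0, 3) → (0, 0, 3) → (0, 1, 3) → (0, 2, 3) → (0, 3, 3) → (0, 3, 2) → (0, 3, 1))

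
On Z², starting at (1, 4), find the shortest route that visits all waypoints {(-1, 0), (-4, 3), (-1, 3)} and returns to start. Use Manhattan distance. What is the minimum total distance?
18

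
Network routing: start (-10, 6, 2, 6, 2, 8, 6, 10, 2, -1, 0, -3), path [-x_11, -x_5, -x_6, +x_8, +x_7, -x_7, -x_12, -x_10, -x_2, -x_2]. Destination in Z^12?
(-10, 4, 2, 6, 1, 7, 6, 11, 2, -2, -1, -4)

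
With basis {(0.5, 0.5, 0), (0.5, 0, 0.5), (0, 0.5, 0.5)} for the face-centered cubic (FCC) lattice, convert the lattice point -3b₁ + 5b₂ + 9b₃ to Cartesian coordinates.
(1, 3, 7)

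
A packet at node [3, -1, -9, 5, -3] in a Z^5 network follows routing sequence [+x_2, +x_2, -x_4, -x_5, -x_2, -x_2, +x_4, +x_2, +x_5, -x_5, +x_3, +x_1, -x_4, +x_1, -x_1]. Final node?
(4, 0, -8, 4, -4)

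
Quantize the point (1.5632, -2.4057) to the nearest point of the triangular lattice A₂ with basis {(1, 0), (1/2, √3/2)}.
(1.5, -2.598)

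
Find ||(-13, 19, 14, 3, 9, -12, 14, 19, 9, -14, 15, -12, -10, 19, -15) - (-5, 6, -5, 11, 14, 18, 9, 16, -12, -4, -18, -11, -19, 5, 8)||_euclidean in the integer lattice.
63.671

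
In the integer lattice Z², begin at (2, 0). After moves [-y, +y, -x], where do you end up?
(1, 0)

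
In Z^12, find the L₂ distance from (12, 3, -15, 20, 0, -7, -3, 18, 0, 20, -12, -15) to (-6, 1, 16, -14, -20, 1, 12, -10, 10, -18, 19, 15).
85.5745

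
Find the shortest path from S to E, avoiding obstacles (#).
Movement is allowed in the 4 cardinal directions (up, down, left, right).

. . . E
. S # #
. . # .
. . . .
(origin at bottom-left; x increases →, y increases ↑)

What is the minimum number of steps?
3
(one shortest path: (1, 2) → (1, 3) → (2, 3) → (3, 3))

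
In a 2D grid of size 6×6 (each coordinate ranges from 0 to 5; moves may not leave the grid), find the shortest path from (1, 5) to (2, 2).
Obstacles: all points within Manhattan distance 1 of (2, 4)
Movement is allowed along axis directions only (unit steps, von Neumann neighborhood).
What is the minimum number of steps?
6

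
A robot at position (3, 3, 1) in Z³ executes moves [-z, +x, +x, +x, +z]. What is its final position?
(6, 3, 1)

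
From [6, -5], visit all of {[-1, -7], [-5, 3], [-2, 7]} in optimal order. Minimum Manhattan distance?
30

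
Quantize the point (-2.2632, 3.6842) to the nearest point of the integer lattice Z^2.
(-2, 4)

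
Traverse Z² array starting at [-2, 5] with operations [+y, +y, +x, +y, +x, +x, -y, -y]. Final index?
(1, 6)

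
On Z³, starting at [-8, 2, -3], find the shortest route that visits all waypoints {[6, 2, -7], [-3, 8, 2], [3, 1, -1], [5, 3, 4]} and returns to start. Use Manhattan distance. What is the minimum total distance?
68
(one optimal route: (-8, 2, -3) → (6, 2, -7) → (3, 1, -1) → (5, 3, 4) → (-3, 8, 2) → (-8, 2, -3))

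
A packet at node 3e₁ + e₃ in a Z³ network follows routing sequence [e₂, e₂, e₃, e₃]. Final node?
(3, 2, 3)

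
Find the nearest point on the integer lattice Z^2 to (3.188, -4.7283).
(3, -5)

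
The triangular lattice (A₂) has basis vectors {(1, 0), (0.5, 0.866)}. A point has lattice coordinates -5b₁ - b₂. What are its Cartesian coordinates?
(-5.5, -0.866)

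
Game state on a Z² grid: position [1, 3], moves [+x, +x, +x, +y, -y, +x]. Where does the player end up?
(5, 3)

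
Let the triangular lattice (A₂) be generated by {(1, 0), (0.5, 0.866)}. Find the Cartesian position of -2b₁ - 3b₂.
(-3.5, -2.598)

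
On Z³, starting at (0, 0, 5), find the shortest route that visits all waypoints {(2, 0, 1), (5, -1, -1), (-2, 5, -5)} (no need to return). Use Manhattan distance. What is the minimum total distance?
29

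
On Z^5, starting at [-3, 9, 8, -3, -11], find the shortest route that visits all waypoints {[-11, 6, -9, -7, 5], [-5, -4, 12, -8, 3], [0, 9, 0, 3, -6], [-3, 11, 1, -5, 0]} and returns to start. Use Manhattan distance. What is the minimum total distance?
150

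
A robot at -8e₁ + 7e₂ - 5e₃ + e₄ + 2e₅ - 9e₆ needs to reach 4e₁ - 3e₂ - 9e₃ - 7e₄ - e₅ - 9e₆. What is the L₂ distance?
18.2483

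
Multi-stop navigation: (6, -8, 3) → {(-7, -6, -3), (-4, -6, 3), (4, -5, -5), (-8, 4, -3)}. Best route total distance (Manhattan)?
50
(one optimal route: (6, -8, 3) → (4, -5, -5) → (-4, -6, 3) → (-7, -6, -3) → (-8, 4, -3))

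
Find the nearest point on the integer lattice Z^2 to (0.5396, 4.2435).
(1, 4)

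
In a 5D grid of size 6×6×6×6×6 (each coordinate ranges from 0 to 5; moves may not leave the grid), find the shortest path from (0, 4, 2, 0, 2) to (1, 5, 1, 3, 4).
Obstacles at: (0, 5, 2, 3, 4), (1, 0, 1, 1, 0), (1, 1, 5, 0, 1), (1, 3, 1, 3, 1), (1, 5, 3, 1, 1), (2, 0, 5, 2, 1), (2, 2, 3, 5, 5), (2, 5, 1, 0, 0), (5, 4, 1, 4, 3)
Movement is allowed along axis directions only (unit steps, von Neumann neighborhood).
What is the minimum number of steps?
8
(one shortest path: (0, 4, 2, 0, 2) → (1, 4, 2, 0, 2) → (1, 5, 2, 0, 2) → (1, 5, 1, 0, 2) → (1, 5, 1, 1, 2) → (1, 5, 1, 2, 2) → (1, 5, 1, 3, 2) → (1, 5, 1, 3, 3) → (1, 5, 1, 3, 4))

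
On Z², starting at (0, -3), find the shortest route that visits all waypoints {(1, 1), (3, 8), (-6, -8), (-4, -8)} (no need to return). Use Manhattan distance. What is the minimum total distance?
36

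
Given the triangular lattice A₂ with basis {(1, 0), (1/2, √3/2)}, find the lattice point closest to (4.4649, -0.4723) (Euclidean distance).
(4.5, -0.866)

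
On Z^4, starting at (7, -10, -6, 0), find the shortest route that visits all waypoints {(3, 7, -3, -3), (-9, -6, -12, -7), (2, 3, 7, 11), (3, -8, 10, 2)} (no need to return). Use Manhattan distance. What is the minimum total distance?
115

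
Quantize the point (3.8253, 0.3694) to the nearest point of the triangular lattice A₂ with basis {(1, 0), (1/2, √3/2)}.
(4, 0)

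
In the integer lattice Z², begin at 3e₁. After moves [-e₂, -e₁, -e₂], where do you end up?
(2, -2)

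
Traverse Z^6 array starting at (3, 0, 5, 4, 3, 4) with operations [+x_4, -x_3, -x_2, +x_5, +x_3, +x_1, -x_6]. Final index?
(4, -1, 5, 5, 4, 3)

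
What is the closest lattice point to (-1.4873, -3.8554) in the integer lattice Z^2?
(-1, -4)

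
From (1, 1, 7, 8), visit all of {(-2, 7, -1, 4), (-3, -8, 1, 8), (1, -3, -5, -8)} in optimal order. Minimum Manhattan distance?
70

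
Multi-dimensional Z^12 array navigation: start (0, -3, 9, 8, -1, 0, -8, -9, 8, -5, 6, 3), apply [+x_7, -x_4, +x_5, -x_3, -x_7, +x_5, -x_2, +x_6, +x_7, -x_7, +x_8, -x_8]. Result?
(0, -4, 8, 7, 1, 1, -8, -9, 8, -5, 6, 3)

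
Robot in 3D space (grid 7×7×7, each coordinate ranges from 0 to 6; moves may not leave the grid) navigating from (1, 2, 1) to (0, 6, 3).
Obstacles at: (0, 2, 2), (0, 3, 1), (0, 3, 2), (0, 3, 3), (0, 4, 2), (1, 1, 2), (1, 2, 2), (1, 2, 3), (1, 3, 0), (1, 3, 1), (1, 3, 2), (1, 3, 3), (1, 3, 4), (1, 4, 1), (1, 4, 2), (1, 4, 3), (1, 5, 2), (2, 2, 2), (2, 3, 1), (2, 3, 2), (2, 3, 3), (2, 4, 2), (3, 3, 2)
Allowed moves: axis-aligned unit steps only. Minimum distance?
9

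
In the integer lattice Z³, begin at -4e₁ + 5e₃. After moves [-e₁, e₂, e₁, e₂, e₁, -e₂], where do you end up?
(-3, 1, 5)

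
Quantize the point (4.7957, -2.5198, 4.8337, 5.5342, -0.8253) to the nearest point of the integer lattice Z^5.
(5, -3, 5, 6, -1)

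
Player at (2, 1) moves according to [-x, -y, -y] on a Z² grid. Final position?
(1, -1)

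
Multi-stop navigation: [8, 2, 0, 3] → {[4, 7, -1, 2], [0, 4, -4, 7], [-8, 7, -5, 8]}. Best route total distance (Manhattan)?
39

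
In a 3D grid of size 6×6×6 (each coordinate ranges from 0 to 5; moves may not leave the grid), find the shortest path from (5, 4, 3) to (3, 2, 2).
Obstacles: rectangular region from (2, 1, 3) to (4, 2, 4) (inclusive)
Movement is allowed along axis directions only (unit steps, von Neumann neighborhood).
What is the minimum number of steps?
5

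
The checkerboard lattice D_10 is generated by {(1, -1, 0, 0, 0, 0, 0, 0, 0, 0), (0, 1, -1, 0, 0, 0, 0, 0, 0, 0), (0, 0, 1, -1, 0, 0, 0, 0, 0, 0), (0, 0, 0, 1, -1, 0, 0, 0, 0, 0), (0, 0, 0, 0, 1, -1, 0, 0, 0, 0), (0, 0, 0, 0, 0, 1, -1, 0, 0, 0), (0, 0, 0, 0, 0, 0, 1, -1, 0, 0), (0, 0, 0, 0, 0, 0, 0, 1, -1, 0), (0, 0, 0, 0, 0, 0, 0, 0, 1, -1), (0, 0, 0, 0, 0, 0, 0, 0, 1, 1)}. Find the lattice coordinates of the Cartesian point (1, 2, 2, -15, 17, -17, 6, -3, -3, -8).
b₁ + 3b₂ + 5b₃ - 10b₄ + 7b₅ - 10b₆ - 4b₇ - 7b₈ - b₉ - 9b₁₀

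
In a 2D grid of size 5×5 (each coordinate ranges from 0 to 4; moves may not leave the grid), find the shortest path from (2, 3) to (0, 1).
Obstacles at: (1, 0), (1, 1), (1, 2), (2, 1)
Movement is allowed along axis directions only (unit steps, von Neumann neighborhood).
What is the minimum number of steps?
4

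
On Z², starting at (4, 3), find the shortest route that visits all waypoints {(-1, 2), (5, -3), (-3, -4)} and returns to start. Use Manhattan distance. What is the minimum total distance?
30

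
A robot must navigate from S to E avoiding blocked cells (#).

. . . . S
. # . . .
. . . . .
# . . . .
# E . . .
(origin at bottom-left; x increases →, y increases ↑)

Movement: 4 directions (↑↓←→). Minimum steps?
7
(one shortest path: (4, 4) → (3, 4) → (2, 4) → (2, 3) → (2, 2) → (1, 2) → (1, 1) → (1, 0))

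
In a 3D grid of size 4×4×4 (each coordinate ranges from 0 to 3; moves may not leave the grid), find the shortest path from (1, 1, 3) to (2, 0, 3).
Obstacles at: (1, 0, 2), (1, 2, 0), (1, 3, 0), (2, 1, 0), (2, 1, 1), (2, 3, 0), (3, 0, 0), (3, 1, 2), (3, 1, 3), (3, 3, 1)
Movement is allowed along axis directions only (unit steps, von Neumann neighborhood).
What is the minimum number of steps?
2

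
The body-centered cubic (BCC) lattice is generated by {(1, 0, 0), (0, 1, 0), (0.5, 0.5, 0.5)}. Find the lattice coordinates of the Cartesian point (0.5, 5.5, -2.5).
3b₁ + 8b₂ - 5b₃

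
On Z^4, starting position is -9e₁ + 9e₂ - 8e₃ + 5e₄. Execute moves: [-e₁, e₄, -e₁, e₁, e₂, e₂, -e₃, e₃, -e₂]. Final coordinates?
(-10, 10, -8, 6)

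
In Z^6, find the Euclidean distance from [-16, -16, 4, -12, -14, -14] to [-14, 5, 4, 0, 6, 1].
34.8425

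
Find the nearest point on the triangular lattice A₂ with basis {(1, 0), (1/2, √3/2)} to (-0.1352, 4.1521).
(-0.5, 4.33)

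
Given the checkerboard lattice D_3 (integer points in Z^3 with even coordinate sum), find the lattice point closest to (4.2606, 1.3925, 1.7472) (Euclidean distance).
(4, 2, 2)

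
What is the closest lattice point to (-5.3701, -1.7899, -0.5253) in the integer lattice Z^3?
(-5, -2, -1)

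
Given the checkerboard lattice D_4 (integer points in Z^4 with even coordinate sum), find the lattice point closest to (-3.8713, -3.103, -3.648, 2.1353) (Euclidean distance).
(-4, -3, -3, 2)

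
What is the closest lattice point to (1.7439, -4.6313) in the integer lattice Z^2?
(2, -5)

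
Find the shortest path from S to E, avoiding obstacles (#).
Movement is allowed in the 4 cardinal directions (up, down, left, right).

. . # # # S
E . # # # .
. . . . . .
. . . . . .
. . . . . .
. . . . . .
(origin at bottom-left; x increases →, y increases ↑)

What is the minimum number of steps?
8
(one shortest path: (5, 5) → (5, 4) → (5, 3) → (4, 3) → (3, 3) → (2, 3) → (1, 3) → (0, 3) → (0, 4))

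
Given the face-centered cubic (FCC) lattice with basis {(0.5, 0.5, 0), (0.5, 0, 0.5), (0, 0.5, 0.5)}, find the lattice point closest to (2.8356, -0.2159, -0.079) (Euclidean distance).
(3, 0, 0)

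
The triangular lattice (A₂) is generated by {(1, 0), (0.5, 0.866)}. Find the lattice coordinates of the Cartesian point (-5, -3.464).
-3b₁ - 4b₂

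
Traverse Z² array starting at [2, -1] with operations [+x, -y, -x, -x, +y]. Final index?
(1, -1)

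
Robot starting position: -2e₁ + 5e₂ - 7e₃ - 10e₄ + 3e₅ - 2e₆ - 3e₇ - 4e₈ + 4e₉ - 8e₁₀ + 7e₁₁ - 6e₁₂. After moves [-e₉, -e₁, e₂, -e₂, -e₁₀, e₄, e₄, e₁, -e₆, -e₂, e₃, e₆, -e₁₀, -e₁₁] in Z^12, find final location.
(-2, 4, -6, -8, 3, -2, -3, -4, 3, -10, 6, -6)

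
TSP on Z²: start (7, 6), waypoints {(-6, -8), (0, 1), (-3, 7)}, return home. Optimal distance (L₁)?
56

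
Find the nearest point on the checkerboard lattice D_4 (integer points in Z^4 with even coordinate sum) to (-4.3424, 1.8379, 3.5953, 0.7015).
(-4, 2, 3, 1)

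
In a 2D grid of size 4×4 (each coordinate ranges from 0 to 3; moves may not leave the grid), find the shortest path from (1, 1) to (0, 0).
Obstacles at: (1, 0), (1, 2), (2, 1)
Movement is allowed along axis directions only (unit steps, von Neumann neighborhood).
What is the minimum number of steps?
2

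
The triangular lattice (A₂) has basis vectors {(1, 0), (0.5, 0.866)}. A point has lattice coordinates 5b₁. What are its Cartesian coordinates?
(5, 0)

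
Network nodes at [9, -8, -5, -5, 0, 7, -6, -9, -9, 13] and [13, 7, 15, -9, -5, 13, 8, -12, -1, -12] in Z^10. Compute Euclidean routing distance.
40.1497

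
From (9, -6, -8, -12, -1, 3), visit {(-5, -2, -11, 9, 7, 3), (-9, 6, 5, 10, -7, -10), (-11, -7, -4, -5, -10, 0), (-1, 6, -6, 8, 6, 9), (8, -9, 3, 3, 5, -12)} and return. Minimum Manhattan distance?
280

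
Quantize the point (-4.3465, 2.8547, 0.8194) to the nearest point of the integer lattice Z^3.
(-4, 3, 1)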